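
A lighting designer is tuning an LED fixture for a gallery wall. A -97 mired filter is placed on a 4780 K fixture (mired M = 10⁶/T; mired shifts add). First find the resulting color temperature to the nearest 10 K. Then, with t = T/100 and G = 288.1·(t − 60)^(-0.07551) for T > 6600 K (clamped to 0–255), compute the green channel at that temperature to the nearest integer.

M_in = 10⁶/4780 = 209.21; M_out = 209.21 + (-97) = 112.21.
T_out = 10⁶/112.21 = 8912.3 K → 8910 K; t = 89.1.
G = 288.1·(89.1 − 60)^(-0.07551) = 288.1·29.1^(-0.07551) = 288.1·0.77529 = 223.360.
Rounded: 223.

223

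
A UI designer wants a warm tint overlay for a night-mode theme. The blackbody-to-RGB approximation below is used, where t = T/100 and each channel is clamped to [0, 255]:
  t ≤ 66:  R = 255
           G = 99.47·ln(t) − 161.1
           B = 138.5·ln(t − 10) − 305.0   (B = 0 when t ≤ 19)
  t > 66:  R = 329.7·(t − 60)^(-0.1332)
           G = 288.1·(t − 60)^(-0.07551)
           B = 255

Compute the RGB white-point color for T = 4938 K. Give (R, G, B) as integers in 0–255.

t = 4938/100 = 49.38; the t ≤ 66 branch applies.
R = 255 by definition for t ≤ 66.
G = 99.47·ln 49.38 − 161.1 = 99.47·3.8995 − 161.1 = 226.788.
B = 138.5·ln(49.38 − 10) − 305.0 = 138.5·ln 39.38 − 305.0 = 138.5·3.6733 − 305.0 = 203.746.
Rounded: (255, 227, 204).

(255, 227, 204)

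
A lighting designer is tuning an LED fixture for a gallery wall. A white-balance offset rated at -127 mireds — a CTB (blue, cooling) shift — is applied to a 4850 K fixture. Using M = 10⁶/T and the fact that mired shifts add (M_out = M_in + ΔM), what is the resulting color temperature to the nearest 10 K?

12630 K

M_in = 10⁶/4850 = 206.19 mireds.
M_out = 206.19 + (-127) = 79.19 mireds.
T_out = 10⁶/79.19 = 12628.6 K → 12630 K.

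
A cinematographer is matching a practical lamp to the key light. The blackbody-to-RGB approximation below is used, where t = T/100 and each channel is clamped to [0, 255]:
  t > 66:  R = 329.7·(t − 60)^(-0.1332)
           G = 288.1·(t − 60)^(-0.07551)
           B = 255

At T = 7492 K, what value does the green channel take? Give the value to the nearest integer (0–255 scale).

t = 7492/100 = 74.92; the t > 66 branch applies.
G = 288.1·(74.92 − 60)^(-0.07551) = 288.1·14.92^(-0.07551) = 288.1·0.81540 = 234.916.
Rounded: 235.

235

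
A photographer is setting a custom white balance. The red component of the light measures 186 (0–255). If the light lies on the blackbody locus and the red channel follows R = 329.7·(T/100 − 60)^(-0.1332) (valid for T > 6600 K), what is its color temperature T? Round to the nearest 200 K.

13400 K

(t − 60)^(-0.1332) = 186/329.7 = 0.56415.
t − 60 = 0.56415^(1/-0.1332) = 0.56415^(-7.508) = 73.521, so t = 133.521.
T = 100·t = 13352 K → 13400 K to the nearest 200 K.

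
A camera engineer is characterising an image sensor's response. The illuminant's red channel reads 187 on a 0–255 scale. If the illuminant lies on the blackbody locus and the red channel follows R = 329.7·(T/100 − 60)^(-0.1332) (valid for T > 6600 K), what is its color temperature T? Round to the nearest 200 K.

(t − 60)^(-0.1332) = 187/329.7 = 0.56718.
t − 60 = 0.56718^(1/-0.1332) = 0.56718^(-7.508) = 70.620, so t = 130.620.
T = 100·t = 13062 K → 13000 K to the nearest 200 K.

13000 K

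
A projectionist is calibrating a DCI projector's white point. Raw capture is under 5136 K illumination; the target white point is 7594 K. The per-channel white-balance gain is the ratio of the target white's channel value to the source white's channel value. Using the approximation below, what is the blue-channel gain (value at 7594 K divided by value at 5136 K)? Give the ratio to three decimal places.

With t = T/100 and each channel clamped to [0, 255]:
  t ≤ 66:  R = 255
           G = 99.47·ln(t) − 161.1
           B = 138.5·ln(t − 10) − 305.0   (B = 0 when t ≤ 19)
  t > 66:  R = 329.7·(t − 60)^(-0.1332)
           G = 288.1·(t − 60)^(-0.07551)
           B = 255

At 5136 K (t = 51.36):
  B = 138.5·ln(51.36 − 10) − 305.0 = 138.5·ln 41.36 − 305.0 = 138.5·3.7223 − 305.0 = 210.541.
At 7594 K (t = 75.94):
  B = 255 by definition for t > 66.
Gain = 255.000 / 210.541 = 1.2112 → 1.211.

1.211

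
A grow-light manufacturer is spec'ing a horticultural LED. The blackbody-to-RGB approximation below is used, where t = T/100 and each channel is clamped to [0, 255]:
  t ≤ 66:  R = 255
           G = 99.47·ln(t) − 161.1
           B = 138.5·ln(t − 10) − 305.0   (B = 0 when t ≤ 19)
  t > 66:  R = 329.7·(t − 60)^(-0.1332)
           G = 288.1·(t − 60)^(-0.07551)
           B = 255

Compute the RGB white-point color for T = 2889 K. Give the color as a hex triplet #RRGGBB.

#FFAD66

t = 2889/100 = 28.89; the t ≤ 66 branch applies.
R = 255 by definition for t ≤ 66.
G = 99.47·ln 28.89 − 161.1 = 99.47·3.3635 − 161.1 = 173.467.
B = 138.5·ln(28.89 − 10) − 305.0 = 138.5·ln 18.89 − 305.0 = 138.5·2.9386 − 305.0 = 102.001.
Rounded: (255, 173, 102).
In hex: #FFAD66.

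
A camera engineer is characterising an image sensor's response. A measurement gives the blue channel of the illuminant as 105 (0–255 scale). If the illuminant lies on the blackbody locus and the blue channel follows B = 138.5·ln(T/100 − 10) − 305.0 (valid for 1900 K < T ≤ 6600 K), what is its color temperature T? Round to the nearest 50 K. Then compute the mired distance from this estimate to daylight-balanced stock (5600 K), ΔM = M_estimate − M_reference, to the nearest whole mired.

+160 mireds

ln(t − 10) = (105 + 305.0) / 138.5 = 2.9603.
t − 10 = e^2.9603 = 19.304, so t = 29.304.
T = 100·t = 2930 K → 2950 K to the nearest 50 K.
M_estimate = 10⁶/2950 = 338.98; M_reference = 10⁶/5600 = 178.57.
ΔM = 338.98 − 178.57 = 160.41 → +160 mireds.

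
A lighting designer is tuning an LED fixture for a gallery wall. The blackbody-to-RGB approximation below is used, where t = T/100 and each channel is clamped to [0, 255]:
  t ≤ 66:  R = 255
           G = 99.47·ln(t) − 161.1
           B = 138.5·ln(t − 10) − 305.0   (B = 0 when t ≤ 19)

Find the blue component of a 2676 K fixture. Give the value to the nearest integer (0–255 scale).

t = 2676/100 = 26.76; the t ≤ 66 branch applies.
B = 138.5·ln(26.76 − 10) − 305.0 = 138.5·ln 16.76 − 305.0 = 138.5·2.8190 − 305.0 = 85.431.
Rounded: 85.

85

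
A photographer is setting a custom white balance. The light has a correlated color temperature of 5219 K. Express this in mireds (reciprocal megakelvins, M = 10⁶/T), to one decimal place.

M = 10⁶ / 5219 = 191.608 → 191.6 mireds.

191.6 mireds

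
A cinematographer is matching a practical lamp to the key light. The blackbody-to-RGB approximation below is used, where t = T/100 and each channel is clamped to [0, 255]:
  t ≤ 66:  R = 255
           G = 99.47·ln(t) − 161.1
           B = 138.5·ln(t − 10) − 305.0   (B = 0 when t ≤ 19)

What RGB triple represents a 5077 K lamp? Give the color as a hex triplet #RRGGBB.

t = 5077/100 = 50.77; the t ≤ 66 branch applies.
R = 255 by definition for t ≤ 66.
G = 99.47·ln 50.77 − 161.1 = 99.47·3.9273 − 161.1 = 229.549.
B = 138.5·ln(50.77 − 10) − 305.0 = 138.5·ln 40.77 − 305.0 = 138.5·3.7079 − 305.0 = 208.551.
Rounded: (255, 230, 209).
In hex: #FFE6D1.

#FFE6D1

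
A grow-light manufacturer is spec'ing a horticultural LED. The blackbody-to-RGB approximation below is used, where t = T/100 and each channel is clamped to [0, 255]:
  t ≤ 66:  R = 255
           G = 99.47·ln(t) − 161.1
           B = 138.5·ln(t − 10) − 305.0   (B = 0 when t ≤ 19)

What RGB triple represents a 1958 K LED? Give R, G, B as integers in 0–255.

R=255, G=135, B=8

t = 1958/100 = 19.58; the t ≤ 66 branch applies.
R = 255 by definition for t ≤ 66.
G = 99.47·ln 19.58 − 161.1 = 99.47·2.9745 − 161.1 = 134.774.
B = 138.5·ln(19.58 − 10) − 305.0 = 138.5·ln 9.58 − 305.0 = 138.5·2.2597 − 305.0 = 7.965.
Rounded: (255, 135, 8).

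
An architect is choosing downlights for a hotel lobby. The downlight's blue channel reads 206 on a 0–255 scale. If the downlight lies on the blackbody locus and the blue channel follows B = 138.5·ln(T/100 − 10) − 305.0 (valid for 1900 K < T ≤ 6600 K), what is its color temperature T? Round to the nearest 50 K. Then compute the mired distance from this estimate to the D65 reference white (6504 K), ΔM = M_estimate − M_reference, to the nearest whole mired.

+46 mireds

ln(t − 10) = (206 + 305.0) / 138.5 = 3.6895.
t − 10 = e^3.6895 = 40.026, so t = 50.026.
T = 100·t = 5003 K → 5000 K to the nearest 50 K.
M_estimate = 10⁶/5000 = 200.00; M_reference = 10⁶/6504 = 153.75.
ΔM = 200.00 − 153.75 = 46.25 → +46 mireds.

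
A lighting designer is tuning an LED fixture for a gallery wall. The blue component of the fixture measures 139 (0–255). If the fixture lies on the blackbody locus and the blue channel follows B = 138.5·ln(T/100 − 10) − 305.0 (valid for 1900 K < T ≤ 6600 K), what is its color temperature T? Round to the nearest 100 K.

3500 K

ln(t − 10) = (139 + 305.0) / 138.5 = 3.2058.
t − 10 = e^3.2058 = 24.675, so t = 34.675.
T = 100·t = 3467 K → 3500 K to the nearest 100 K.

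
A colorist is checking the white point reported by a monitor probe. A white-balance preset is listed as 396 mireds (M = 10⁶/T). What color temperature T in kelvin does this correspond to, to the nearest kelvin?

T = 10⁶ / 396 = 2525.25 K → 2525 K.

2525 K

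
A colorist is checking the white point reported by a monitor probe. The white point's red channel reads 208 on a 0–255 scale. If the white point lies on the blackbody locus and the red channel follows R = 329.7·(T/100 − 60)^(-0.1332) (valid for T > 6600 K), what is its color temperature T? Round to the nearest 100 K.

9200 K

(t − 60)^(-0.1332) = 208/329.7 = 0.63088.
t − 60 = 0.63088^(1/-0.1332) = 0.63088^(-7.508) = 31.763, so t = 91.763.
T = 100·t = 9176 K → 9200 K to the nearest 100 K.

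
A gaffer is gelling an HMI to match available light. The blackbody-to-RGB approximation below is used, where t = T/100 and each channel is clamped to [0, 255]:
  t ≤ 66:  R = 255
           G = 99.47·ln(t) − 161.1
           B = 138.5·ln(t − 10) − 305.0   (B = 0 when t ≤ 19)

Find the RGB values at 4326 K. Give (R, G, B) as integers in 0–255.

t = 4326/100 = 43.26; the t ≤ 66 branch applies.
R = 255 by definition for t ≤ 66.
G = 99.47·ln 43.26 − 161.1 = 99.47·3.7672 − 161.1 = 213.626.
B = 138.5·ln(43.26 − 10) − 305.0 = 138.5·ln 33.26 − 305.0 = 138.5·3.5044 − 305.0 = 180.353.
Rounded: (255, 214, 180).

(255, 214, 180)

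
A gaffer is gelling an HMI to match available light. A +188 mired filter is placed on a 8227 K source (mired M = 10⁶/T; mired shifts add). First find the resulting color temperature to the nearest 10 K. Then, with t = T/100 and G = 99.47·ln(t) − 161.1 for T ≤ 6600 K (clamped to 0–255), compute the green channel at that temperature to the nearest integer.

185

M_in = 10⁶/8227 = 121.55; M_out = 121.55 + (+188) = 309.55.
T_out = 10⁶/309.55 = 3230.5 K → 3230 K; t = 32.3.
G = 99.47·ln 32.3 − 161.1 = 99.47·3.4751 − 161.1 = 184.565.
Rounded: 185.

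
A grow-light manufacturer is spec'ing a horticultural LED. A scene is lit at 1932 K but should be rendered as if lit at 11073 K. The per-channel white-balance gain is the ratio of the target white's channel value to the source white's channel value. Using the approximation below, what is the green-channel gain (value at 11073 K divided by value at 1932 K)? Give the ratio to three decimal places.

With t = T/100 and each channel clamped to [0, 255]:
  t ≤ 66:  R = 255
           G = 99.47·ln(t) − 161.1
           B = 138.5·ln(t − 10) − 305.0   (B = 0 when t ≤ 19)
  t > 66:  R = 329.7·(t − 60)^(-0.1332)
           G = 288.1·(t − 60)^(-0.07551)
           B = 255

At 1932 K (t = 19.32):
  G = 99.47·ln 19.32 − 161.1 = 99.47·2.9611 − 161.1 = 133.445.
At 11073 K (t = 110.73):
  G = 288.1·(110.73 − 60)^(-0.07551) = 288.1·50.73^(-0.07551) = 288.1·0.74342 = 214.180.
Gain = 214.180 / 133.445 = 1.6050 → 1.605.

1.605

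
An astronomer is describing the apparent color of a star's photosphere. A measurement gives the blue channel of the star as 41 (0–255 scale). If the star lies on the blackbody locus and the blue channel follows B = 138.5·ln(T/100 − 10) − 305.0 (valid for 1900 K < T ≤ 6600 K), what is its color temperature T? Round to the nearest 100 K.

2200 K

ln(t − 10) = (41 + 305.0) / 138.5 = 2.4982.
t − 10 = e^2.4982 = 12.161, so t = 22.161.
T = 100·t = 2216 K → 2200 K to the nearest 100 K.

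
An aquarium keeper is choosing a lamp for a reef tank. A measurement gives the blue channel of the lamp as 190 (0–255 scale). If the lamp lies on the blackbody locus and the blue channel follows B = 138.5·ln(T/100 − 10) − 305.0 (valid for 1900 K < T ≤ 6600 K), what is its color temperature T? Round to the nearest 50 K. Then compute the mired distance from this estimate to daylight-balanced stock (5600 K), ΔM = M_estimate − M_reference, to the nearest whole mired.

+41 mireds

ln(t − 10) = (190 + 305.0) / 138.5 = 3.5740.
t − 10 = e^3.5740 = 35.659, so t = 45.659.
T = 100·t = 4566 K → 4550 K to the nearest 50 K.
M_estimate = 10⁶/4550 = 219.78; M_reference = 10⁶/5600 = 178.57.
ΔM = 219.78 − 178.57 = 41.21 → +41 mireds.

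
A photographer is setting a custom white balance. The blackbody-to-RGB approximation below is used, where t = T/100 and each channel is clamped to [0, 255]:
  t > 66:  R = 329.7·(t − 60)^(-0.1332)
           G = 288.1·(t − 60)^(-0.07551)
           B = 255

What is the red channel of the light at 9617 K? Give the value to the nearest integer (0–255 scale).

t = 9617/100 = 96.17; the t > 66 branch applies.
R = 329.7·(96.17 − 60)^(-0.1332) = 329.7·36.17^(-0.1332) = 329.7·0.62005 = 204.431.
Rounded: 204.

204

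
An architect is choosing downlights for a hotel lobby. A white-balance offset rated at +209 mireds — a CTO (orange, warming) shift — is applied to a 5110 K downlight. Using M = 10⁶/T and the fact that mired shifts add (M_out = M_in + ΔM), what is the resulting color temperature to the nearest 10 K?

2470 K

M_in = 10⁶/5110 = 195.69 mireds.
M_out = 195.69 + (+209) = 404.69 mireds.
T_out = 10⁶/404.69 = 2471.0 K → 2470 K.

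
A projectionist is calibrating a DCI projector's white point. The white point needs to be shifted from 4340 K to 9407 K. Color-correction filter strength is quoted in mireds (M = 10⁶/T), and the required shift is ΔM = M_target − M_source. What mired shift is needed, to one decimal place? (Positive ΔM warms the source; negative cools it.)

-124.1 mireds

M_source = 10⁶/4340 = 230.415; M_target = 10⁶/9407 = 106.304.
ΔM = 106.304 − 230.415 = -124.111 → -124.1 mireds, a cooling shift.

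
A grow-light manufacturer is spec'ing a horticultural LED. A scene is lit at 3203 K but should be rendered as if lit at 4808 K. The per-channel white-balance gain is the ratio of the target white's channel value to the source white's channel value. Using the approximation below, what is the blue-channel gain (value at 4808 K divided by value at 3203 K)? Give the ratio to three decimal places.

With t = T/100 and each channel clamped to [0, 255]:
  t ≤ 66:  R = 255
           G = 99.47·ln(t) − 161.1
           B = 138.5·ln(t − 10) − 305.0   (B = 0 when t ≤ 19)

At 3203 K (t = 32.03):
  B = 138.5·ln(32.03 − 10) − 305.0 = 138.5·ln 22.03 − 305.0 = 138.5·3.0924 − 305.0 = 123.298.
At 4808 K (t = 48.08):
  B = 138.5·ln(48.08 − 10) − 305.0 = 138.5·ln 38.08 − 305.0 = 138.5·3.6397 − 305.0 = 199.097.
Gain = 199.097 / 123.298 = 1.6148 → 1.615.

1.615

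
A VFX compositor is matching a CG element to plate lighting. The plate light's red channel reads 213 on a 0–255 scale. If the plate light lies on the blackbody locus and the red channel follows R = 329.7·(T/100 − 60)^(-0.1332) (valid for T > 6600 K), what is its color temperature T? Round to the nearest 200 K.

(t − 60)^(-0.1332) = 213/329.7 = 0.64604.
t − 60 = 0.64604^(1/-0.1332) = 0.64604^(-7.508) = 26.575, so t = 86.575.
T = 100·t = 8657 K → 8600 K to the nearest 200 K.

8600 K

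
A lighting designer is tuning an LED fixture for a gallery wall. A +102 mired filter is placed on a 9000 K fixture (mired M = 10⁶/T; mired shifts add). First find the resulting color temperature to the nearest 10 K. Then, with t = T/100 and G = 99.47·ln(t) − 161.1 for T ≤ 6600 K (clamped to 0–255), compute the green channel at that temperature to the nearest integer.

222

M_in = 10⁶/9000 = 111.11; M_out = 111.11 + (+102) = 213.11.
T_out = 10⁶/213.11 = 4692.4 K → 4690 K; t = 46.9.
G = 99.47·ln 46.9 − 161.1 = 99.47·3.8480 − 161.1 = 221.662.
Rounded: 222.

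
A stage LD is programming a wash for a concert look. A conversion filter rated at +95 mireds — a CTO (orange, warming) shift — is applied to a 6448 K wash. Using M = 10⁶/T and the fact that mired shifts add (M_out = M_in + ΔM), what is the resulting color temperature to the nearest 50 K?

4000 K

M_in = 10⁶/6448 = 155.09 mireds.
M_out = 155.09 + (+95) = 250.09 mireds.
T_out = 10⁶/250.09 = 3998.6 K → 4000 K.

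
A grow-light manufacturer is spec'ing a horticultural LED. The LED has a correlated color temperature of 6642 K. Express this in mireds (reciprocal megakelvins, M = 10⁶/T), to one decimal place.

M = 10⁶ / 6642 = 150.557 → 150.6 mireds.

150.6 mireds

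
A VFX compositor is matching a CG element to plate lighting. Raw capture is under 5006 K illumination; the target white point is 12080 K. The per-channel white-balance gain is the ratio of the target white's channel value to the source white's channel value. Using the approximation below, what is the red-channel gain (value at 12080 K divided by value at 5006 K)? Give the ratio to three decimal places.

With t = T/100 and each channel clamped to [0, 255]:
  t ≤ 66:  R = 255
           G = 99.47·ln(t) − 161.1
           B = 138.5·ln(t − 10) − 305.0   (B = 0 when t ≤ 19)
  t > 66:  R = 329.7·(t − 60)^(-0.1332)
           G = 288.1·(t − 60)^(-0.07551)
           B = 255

At 5006 K (t = 50.06):
  R = 255 by definition for t ≤ 66.
At 12080 K (t = 120.8):
  R = 329.7·(120.8 − 60)^(-0.1332) = 329.7·60.8^(-0.1332) = 329.7·0.57861 = 190.767.
Gain = 190.767 / 255.000 = 0.7481 → 0.748.

0.748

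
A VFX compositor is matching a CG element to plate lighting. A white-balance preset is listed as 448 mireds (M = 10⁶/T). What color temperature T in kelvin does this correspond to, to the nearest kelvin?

2232 K

T = 10⁶ / 448 = 2232.14 K → 2232 K.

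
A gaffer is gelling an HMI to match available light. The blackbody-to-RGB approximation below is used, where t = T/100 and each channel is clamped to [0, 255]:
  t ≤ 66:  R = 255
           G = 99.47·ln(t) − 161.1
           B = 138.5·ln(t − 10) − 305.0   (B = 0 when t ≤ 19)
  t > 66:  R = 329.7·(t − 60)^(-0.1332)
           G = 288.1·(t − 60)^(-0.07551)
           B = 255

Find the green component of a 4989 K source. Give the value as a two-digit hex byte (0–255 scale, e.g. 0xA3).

0xE4

t = 4989/100 = 49.89; the t ≤ 66 branch applies.
G = 99.47·ln 49.89 − 161.1 = 99.47·3.9098 − 161.1 = 227.810.
Rounded: 228; in hex, 0xE4.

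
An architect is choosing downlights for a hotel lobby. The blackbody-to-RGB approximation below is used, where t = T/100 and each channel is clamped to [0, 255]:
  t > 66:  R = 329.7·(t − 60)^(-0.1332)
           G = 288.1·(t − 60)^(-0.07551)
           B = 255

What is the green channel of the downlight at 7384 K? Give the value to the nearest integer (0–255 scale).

t = 7384/100 = 73.84; the t > 66 branch applies.
G = 288.1·(73.84 − 60)^(-0.07551) = 288.1·13.84^(-0.07551) = 288.1·0.82004 = 236.252.
Rounded: 236.

236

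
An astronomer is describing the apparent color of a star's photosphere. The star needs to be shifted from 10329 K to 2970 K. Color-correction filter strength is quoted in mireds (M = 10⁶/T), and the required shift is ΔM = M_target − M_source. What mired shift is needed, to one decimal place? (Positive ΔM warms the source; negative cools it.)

M_source = 10⁶/10329 = 96.815; M_target = 10⁶/2970 = 336.700.
ΔM = 336.700 − 96.815 = 239.886 → +239.9 mireds, a warming shift.

+239.9 mireds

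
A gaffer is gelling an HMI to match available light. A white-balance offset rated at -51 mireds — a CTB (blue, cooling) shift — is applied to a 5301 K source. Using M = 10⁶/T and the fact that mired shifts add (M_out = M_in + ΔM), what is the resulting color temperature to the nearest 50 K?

M_in = 10⁶/5301 = 188.64 mireds.
M_out = 188.64 + (-51) = 137.64 mireds.
T_out = 10⁶/137.64 = 7265.1 K → 7250 K.

7250 K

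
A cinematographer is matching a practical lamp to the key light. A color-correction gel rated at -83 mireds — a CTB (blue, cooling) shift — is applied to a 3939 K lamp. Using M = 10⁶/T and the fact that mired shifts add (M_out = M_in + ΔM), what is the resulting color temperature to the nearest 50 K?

M_in = 10⁶/3939 = 253.87 mireds.
M_out = 253.87 + (-83) = 170.87 mireds.
T_out = 10⁶/170.87 = 5852.3 K → 5850 K.

5850 K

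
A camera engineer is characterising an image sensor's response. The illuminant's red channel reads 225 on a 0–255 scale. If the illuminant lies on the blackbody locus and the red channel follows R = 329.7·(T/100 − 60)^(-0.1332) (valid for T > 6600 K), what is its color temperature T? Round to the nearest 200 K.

(t − 60)^(-0.1332) = 225/329.7 = 0.68244.
t − 60 = 0.68244^(1/-0.1332) = 0.68244^(-7.508) = 17.610, so t = 77.610.
T = 100·t = 7761 K → 7800 K to the nearest 200 K.

7800 K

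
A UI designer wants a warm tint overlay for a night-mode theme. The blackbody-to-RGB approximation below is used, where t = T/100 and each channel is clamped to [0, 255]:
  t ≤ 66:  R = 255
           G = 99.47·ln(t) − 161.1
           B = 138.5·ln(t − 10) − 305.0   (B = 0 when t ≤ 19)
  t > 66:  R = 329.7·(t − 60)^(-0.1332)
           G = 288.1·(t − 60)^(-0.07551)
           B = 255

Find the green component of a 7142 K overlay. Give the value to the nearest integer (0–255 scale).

t = 7142/100 = 71.42; the t > 66 branch applies.
G = 288.1·(71.42 − 60)^(-0.07551) = 288.1·11.42^(-0.07551) = 288.1·0.83202 = 239.706.
Rounded: 240.

240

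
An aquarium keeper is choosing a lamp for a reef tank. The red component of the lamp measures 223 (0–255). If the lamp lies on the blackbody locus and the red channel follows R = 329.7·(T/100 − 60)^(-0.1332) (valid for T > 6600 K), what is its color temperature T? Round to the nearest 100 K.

7900 K

(t − 60)^(-0.1332) = 223/329.7 = 0.67637.
t − 60 = 0.67637^(1/-0.1332) = 0.67637^(-7.508) = 18.831, so t = 78.831.
T = 100·t = 7883 K → 7900 K to the nearest 100 K.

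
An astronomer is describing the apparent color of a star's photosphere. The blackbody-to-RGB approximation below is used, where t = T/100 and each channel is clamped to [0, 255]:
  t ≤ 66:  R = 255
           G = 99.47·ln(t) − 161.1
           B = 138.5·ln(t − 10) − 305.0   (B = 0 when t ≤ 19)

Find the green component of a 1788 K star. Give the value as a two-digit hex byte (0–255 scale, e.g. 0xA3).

0x7E

t = 1788/100 = 17.88; the t ≤ 66 branch applies.
G = 99.47·ln 17.88 − 161.1 = 99.47·2.8837 − 161.1 = 125.740.
Rounded: 126; in hex, 0x7E.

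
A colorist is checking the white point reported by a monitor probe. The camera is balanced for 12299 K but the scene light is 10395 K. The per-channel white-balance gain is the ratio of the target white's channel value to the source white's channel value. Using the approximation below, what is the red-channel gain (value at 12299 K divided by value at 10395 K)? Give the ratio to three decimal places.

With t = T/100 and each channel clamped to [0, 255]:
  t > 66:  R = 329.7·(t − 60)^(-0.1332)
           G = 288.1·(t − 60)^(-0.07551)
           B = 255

At 10395 K (t = 103.95):
  R = 329.7·(103.95 − 60)^(-0.1332) = 329.7·43.95^(-0.1332) = 329.7·0.60417 = 199.194.
At 12299 K (t = 122.99):
  R = 329.7·(122.99 − 60)^(-0.1332) = 329.7·62.99^(-0.1332) = 329.7·0.57589 = 189.870.
Gain = 189.870 / 199.194 = 0.9532 → 0.953.

0.953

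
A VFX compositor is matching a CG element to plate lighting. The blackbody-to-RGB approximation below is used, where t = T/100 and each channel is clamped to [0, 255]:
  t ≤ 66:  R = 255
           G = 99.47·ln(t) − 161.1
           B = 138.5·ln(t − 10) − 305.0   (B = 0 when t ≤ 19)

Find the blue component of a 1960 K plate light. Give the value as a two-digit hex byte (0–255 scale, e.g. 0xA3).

0x08

t = 1960/100 = 19.6; the t ≤ 66 branch applies.
B = 138.5·ln(19.6 − 10) − 305.0 = 138.5·ln 9.6 − 305.0 = 138.5·2.2618 − 305.0 = 8.254.
Rounded: 8; in hex, 0x08.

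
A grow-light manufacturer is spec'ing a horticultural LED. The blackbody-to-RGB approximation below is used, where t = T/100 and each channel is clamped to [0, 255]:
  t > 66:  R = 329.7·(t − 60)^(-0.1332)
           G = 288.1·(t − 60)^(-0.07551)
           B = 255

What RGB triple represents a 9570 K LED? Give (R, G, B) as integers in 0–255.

(205, 220, 255)

t = 9570/100 = 95.7; the t > 66 branch applies.
R = 329.7·(95.7 − 60)^(-0.1332) = 329.7·35.7^(-0.1332) = 329.7·0.62113 = 204.788.
G = 288.1·(95.7 − 60)^(-0.07551) = 288.1·35.7^(-0.07551) = 288.1·0.76341 = 219.939.
B = 255 by definition for t > 66.
Rounded: (205, 220, 255).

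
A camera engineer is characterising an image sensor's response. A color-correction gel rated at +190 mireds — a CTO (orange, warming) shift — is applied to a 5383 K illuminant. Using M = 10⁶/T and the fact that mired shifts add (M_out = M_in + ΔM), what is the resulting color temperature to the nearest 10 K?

M_in = 10⁶/5383 = 185.77 mireds.
M_out = 185.77 + (+190) = 375.77 mireds.
T_out = 10⁶/375.77 = 2661.2 K → 2660 K.

2660 K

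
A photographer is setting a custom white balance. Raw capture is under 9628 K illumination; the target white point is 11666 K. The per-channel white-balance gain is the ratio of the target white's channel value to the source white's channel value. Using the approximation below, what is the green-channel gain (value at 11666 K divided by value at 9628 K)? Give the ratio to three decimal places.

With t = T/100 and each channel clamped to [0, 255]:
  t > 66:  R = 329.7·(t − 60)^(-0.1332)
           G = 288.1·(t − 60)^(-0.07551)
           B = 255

0.967

At 9628 K (t = 96.28):
  G = 288.1·(96.28 − 60)^(-0.07551) = 288.1·36.28^(-0.07551) = 288.1·0.76248 = 219.671.
At 11666 K (t = 116.66):
  G = 288.1·(116.66 − 60)^(-0.07551) = 288.1·56.66^(-0.07551) = 288.1·0.73724 = 212.399.
Gain = 212.399 / 219.671 = 0.9669 → 0.967.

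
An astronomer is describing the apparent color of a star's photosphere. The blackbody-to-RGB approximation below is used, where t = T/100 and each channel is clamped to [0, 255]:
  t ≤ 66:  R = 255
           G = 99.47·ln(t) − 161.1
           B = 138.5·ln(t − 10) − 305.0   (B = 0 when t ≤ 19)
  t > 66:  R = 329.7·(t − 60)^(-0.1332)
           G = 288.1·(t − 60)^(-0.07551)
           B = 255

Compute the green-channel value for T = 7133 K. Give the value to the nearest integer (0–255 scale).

t = 7133/100 = 71.33; the t > 66 branch applies.
G = 288.1·(71.33 − 60)^(-0.07551) = 288.1·11.33^(-0.07551) = 288.1·0.83252 = 239.849.
Rounded: 240.

240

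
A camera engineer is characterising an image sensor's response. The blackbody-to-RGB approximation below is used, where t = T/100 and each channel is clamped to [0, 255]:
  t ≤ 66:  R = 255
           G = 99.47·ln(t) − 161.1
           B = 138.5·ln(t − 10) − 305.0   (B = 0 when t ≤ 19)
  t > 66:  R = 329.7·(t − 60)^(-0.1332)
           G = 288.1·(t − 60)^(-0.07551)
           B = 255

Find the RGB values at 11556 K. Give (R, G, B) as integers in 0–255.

(193, 213, 255)

t = 11556/100 = 115.56; the t > 66 branch applies.
R = 329.7·(115.56 − 60)^(-0.1332) = 329.7·55.56^(-0.1332) = 329.7·0.58560 = 193.071.
G = 288.1·(115.56 − 60)^(-0.07551) = 288.1·55.56^(-0.07551) = 288.1·0.73833 = 212.714.
B = 255 by definition for t > 66.
Rounded: (193, 213, 255).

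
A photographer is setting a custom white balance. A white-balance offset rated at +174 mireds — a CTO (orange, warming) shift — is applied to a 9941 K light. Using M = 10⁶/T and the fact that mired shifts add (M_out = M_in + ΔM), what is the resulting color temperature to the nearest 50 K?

3650 K

M_in = 10⁶/9941 = 100.59 mireds.
M_out = 100.59 + (+174) = 274.59 mireds.
T_out = 10⁶/274.59 = 3641.7 K → 3650 K.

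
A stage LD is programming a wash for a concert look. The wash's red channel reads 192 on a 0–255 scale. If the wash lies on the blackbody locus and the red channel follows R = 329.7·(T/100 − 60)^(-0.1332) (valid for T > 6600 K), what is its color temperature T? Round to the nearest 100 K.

11800 K

(t − 60)^(-0.1332) = 192/329.7 = 0.58235.
t − 60 = 0.58235^(1/-0.1332) = 0.58235^(-7.508) = 57.929, so t = 117.929.
T = 100·t = 11793 K → 11800 K to the nearest 100 K.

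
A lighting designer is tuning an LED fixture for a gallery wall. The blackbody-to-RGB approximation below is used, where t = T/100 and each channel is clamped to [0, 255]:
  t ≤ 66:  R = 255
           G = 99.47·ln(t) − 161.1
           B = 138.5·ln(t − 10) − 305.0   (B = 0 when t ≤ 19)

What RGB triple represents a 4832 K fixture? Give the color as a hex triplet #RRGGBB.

t = 4832/100 = 48.32; the t ≤ 66 branch applies.
R = 255 by definition for t ≤ 66.
G = 99.47·ln 48.32 − 161.1 = 99.47·3.8778 − 161.1 = 224.629.
B = 138.5·ln(48.32 − 10) − 305.0 = 138.5·ln 38.32 − 305.0 = 138.5·3.6460 − 305.0 = 199.967.
Rounded: (255, 225, 200).
In hex: #FFE1C8.

#FFE1C8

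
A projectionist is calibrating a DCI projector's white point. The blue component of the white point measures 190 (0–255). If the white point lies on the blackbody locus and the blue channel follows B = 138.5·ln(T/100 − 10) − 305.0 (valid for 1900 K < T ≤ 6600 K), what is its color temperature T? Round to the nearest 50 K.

ln(t − 10) = (190 + 305.0) / 138.5 = 3.5740.
t − 10 = e^3.5740 = 35.659, so t = 45.659.
T = 100·t = 4566 K → 4550 K to the nearest 50 K.

4550 K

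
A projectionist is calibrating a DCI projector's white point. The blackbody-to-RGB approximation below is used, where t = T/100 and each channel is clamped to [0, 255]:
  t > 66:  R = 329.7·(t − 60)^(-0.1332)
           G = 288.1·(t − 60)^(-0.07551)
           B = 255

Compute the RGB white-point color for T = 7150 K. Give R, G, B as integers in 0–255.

t = 7150/100 = 71.5; the t > 66 branch applies.
R = 329.7·(71.5 − 60)^(-0.1332) = 329.7·11.5^(-0.1332) = 329.7·0.72230 = 238.141.
G = 288.1·(71.5 − 60)^(-0.07551) = 288.1·11.5^(-0.07551) = 288.1·0.83159 = 239.580.
B = 255 by definition for t > 66.
Rounded: (238, 240, 255).

R=238, G=240, B=255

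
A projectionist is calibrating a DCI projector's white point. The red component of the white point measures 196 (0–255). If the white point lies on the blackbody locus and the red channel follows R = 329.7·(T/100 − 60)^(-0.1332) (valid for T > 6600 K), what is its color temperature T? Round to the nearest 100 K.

11000 K

(t − 60)^(-0.1332) = 196/329.7 = 0.59448.
t − 60 = 0.59448^(1/-0.1332) = 0.59448^(-7.508) = 49.621, so t = 109.621.
T = 100·t = 10962 K → 11000 K to the nearest 100 K.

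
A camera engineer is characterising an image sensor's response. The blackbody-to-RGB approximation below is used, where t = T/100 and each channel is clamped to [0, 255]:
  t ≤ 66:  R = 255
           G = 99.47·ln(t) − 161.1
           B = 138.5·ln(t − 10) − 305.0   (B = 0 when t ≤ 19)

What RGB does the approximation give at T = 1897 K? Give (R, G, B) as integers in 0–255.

(255, 132, 0)

t = 1897/100 = 18.97; the t ≤ 66 branch applies.
R = 255 by definition for t ≤ 66.
G = 99.47·ln 18.97 − 161.1 = 99.47·2.9429 − 161.1 = 131.626.
t = 18.97 ≤ 19, so B = 0.
Rounded: (255, 132, 0).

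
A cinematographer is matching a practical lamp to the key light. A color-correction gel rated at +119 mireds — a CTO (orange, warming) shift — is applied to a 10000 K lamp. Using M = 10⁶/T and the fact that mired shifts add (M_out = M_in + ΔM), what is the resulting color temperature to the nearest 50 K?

M_in = 10⁶/10000 = 100.00 mireds.
M_out = 100.00 + (+119) = 219.00 mireds.
T_out = 10⁶/219.00 = 4566.2 K → 4550 K.

4550 K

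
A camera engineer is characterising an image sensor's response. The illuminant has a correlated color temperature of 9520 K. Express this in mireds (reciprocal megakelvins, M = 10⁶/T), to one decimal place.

105.0 mireds

M = 10⁶ / 9520 = 105.042 → 105.0 mireds.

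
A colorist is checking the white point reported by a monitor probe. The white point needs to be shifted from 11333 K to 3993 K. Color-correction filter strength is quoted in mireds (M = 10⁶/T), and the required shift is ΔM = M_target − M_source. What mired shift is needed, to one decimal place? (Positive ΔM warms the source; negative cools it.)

M_source = 10⁶/11333 = 88.238; M_target = 10⁶/3993 = 250.438.
ΔM = 250.438 − 88.238 = 162.200 → +162.2 mireds, a warming shift.

+162.2 mireds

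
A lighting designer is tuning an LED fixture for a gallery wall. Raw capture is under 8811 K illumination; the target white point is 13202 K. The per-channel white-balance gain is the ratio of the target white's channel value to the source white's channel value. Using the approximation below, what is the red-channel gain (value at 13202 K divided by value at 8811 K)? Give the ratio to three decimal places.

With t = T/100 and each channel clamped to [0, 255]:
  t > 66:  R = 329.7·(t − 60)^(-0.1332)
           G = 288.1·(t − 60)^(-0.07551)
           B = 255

0.882

At 8811 K (t = 88.11):
  R = 329.7·(88.11 − 60)^(-0.1332) = 329.7·28.11^(-0.1332) = 329.7·0.64123 = 211.413.
At 13202 K (t = 132.02):
  R = 329.7·(132.02 − 60)^(-0.1332) = 329.7·72.02^(-0.1332) = 329.7·0.56570 = 186.512.
Gain = 186.512 / 211.413 = 0.8822 → 0.882.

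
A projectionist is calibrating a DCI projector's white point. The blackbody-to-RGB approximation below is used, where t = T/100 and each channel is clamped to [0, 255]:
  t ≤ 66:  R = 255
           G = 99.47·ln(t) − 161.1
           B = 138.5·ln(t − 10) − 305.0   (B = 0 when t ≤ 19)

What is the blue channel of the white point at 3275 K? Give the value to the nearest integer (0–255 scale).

t = 3275/100 = 32.75; the t ≤ 66 branch applies.
B = 138.5·ln(32.75 − 10) − 305.0 = 138.5·ln 22.75 − 305.0 = 138.5·3.1246 − 305.0 = 127.752.
Rounded: 128.

128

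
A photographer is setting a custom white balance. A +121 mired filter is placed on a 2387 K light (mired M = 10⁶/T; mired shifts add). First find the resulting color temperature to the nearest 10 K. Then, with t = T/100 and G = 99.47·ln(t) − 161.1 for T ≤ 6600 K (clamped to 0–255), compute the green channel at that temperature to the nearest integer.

M_in = 10⁶/2387 = 418.94; M_out = 418.94 + (+121) = 539.94.
T_out = 10⁶/539.94 = 1852.1 K → 1850 K; t = 18.5.
G = 99.47·ln 18.5 − 161.1 = 99.47·2.9178 − 161.1 = 129.131.
Rounded: 129.

129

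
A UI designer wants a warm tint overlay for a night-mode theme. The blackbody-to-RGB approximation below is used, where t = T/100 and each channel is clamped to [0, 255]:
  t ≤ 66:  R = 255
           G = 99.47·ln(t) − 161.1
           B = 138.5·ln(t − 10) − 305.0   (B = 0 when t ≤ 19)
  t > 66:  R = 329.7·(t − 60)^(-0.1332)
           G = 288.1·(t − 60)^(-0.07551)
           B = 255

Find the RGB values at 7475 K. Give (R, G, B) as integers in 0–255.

(230, 235, 255)

t = 7475/100 = 74.75; the t > 66 branch applies.
R = 329.7·(74.75 − 60)^(-0.1332) = 329.7·14.75^(-0.1332) = 329.7·0.69874 = 230.375.
G = 288.1·(74.75 − 60)^(-0.07551) = 288.1·14.75^(-0.07551) = 288.1·0.81610 = 235.119.
B = 255 by definition for t > 66.
Rounded: (230, 235, 255).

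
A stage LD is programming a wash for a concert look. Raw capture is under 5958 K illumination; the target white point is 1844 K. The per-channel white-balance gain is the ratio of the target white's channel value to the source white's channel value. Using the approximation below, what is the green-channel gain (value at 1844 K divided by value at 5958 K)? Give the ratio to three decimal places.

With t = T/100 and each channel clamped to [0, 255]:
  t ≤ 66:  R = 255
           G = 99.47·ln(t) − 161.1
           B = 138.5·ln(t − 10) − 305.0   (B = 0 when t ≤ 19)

0.525

At 5958 K (t = 59.58):
  G = 99.47·ln 59.58 − 161.1 = 99.47·4.0873 − 161.1 = 245.466.
At 1844 K (t = 18.44):
  G = 99.47·ln 18.44 − 161.1 = 99.47·2.9145 − 161.1 = 128.808.
Gain = 128.808 / 245.466 = 0.5247 → 0.525.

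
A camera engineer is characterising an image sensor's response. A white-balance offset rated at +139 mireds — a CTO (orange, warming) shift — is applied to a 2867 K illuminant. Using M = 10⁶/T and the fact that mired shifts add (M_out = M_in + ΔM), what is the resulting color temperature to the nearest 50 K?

2050 K

M_in = 10⁶/2867 = 348.80 mireds.
M_out = 348.80 + (+139) = 487.80 mireds.
T_out = 10⁶/487.80 = 2050.0 K → 2050 K.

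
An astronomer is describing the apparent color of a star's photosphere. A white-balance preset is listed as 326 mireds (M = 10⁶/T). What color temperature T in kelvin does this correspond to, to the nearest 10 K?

3070 K

T = 10⁶ / 326 = 3067.48 K → 3070 K.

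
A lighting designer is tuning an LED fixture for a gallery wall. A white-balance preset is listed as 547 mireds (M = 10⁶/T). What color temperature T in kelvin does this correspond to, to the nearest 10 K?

T = 10⁶ / 547 = 1828.15 K → 1830 K.

1830 K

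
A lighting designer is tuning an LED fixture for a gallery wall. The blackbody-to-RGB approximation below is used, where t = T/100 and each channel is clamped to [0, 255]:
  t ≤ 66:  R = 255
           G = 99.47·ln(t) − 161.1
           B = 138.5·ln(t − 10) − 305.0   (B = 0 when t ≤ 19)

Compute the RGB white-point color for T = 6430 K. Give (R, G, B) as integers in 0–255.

(255, 253, 248)

t = 6430/100 = 64.3; the t ≤ 66 branch applies.
R = 255 by definition for t ≤ 66.
G = 99.47·ln 64.3 − 161.1 = 99.47·4.1636 − 161.1 = 253.049.
B = 138.5·ln(64.3 − 10) − 305.0 = 138.5·ln 54.3 − 305.0 = 138.5·3.9945 − 305.0 = 248.242.
Rounded: (255, 253, 248).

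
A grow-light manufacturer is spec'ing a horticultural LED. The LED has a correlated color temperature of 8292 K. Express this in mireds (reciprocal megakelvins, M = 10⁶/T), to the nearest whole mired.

121 mireds

M = 10⁶ / 8292 = 120.598 → 121 mireds.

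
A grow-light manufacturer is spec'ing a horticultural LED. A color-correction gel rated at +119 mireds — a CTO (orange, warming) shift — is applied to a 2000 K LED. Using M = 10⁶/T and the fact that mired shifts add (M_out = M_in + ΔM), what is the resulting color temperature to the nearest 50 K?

1600 K

M_in = 10⁶/2000 = 500.00 mireds.
M_out = 500.00 + (+119) = 619.00 mireds.
T_out = 10⁶/619.00 = 1615.5 K → 1600 K.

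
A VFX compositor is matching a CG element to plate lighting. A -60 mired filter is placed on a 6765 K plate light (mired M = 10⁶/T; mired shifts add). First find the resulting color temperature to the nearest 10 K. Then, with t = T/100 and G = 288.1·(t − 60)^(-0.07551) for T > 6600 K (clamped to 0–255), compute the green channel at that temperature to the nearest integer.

M_in = 10⁶/6765 = 147.82; M_out = 147.82 + (-60) = 87.82.
T_out = 10⁶/87.82 = 11387.0 K → 11390 K; t = 113.9.
G = 288.1·(113.9 − 60)^(-0.07551) = 288.1·53.9^(-0.07551) = 288.1·0.74003 = 213.202.
Rounded: 213.

213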